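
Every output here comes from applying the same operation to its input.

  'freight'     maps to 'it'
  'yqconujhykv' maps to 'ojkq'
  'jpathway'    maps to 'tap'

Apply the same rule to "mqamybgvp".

mgm

The rule is to move the first 2 characters to the end (rotate left by 2), then keep one character in every 3, starting at position 2 (positions 2nd, 5th, 8th, ...).
On "mqamybgvp": the first step gives "amybgvpmq", and the second then gives "mgm".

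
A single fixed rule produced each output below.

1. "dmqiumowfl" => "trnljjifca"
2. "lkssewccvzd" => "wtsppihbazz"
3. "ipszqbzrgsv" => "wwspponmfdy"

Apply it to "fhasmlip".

pmjifecx

The pattern: sort the characters into reverse alphabetical order, then shift every letter 3 places backward in the alphabet (wrapping around).
Starting from "fhasmlip": after the first operation, "spmlihfa"; after the second, "pmjifecx".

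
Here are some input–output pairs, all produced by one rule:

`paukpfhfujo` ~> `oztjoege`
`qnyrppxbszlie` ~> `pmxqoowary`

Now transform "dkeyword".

cjdxv

Each output is the input with this applied: shift every letter 1 place backward in the alphabet (wrapping around), then delete the last 3 characters.
Applying both steps to "dkeyword": "cjdxvnqc", then "cjdxv".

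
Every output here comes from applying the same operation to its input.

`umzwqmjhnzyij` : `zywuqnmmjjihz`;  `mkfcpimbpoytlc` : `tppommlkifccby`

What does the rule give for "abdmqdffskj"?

qmkjffddbas

In each case the input is transformed by: sort the characters into reverse alphabetical order, then move the first character to the end.
For "abdmqdffskj" the result is "qmkjffddbas".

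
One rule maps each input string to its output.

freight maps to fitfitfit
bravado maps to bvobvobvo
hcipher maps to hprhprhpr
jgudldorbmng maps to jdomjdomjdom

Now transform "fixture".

The transformation: keep one character in every 3, starting at position 1 (positions 1st, 4th, 7th, ...), then write the whole string 3 times in a row.
Applying both steps to "fixture": "fte", then "fteftefte".

fteftefte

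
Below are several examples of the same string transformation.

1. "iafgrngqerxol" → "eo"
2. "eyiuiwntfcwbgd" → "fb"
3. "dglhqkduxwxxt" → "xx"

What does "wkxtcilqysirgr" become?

The pattern: keep one character in every 3, starting at position 3 (positions 3rd, 6th, 9th, ...), then delete the first 2 characters.
Working it through for "wkxtcilqysirgr": intermediate "xiyr", final "yr".

yr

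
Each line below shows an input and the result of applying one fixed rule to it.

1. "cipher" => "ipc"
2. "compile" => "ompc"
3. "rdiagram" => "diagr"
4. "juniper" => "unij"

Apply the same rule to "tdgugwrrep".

dgugwrt

Each output is the input with this applied: delete the last 3 characters, then move the first character to the end.
Starting from "tdgugwrrep": after the first operation, "tdgugwr"; after the second, "dgugwrt".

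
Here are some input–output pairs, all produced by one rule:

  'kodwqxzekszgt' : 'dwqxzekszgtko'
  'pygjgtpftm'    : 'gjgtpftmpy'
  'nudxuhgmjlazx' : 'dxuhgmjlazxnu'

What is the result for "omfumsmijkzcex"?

Each output is the input with this applied: move the first 2 characters to the end (rotate left by 2).
On "omfumsmijkzcex" that produces "fumsmijkzcexom".

fumsmijkzcexom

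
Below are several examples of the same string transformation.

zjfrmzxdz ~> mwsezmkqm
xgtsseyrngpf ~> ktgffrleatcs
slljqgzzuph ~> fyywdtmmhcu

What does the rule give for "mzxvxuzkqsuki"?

The rule is to shift every letter 13 places forward in the alphabet (wrapping around) — i.e. ROT13.
So "mzxvxuzkqsuki" becomes "zmkikhmxdfhxv".

zmkikhmxdfhxv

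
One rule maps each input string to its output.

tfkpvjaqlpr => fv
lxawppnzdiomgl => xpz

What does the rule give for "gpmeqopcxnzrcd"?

Rule — keep one character in every 3, starting at position 2 (positions 2nd, 5th, 8th, ...), then delete the last 2 characters.
On "gpmeqopcxnzrcd": the first step gives "pqczd", and the second then gives "pqc".
(Check on "tfkpvjaqlpr": → "fvqr" → "fv" ✓)

pqc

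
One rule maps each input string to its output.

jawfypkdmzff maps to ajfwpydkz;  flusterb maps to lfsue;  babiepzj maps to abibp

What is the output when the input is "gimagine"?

igami

In each case the input is transformed by: swap each adjacent pair of characters (1↔2, 3↔4, ...), then delete the last 3 characters.
Starting from "gimagine": after the first operation, "igamigen"; after the second, "igami".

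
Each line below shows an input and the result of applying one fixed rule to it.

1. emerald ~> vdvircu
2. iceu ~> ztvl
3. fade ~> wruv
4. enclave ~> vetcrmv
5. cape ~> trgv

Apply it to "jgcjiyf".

axtazpw

The rule is to shift every letter 9 places backward in the alphabet (wrapping around).
On "jgcjiyf" that produces "axtazpw".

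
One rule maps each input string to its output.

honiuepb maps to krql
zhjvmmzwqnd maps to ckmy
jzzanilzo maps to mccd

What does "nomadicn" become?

qrpd

Looking at the pairs, the operation is to shift every letter 3 places forward in the alphabet (wrapping around), then keep only the first 4 characters.
On "nomadicn": the first step gives "qrpdglfq", and the second then gives "qrpd".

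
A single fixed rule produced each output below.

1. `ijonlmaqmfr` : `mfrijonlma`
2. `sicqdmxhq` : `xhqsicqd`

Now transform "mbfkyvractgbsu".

Looking at the pairs, the operation is to move the last 3 characters to the front (rotate right by 3), then delete the last character.
Applying both steps to "mbfkyvractgbsu": "bsumbfkyvractg", then "bsumbfkyvract".

bsumbfkyvract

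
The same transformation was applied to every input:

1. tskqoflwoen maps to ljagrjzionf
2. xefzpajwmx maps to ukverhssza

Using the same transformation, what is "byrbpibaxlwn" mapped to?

wkdwvsgriwtm

The rule is to shift every letter 5 places backward in the alphabet (wrapping around), then move the first 3 characters to the end (rotate left by 3).
Working it through for "byrbpibaxlwn": intermediate "wtmwkdwvsgri", final "wkdwvsgriwtm".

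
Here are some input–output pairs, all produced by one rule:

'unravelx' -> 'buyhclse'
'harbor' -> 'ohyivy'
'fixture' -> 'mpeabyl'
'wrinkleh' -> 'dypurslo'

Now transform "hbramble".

oiyhtisl

What's happening: shift every letter 7 places forward in the alphabet (wrapping around).
Doing the same to "hbramble": "oiyhtisl".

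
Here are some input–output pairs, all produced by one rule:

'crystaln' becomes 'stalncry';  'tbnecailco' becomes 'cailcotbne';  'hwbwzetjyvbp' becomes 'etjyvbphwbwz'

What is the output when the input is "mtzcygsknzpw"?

gsknzpwmtzcy

What's happening: move the last character to the front, then swap the front and back halves of the string.
On "mtzcygsknzpw": the first step gives "wmtzcygsknzp", and the second then gives "gsknzpwmtzcy".
(Check on "tbnecailco": → "otbnecailc" → "cailcotbne" ✓)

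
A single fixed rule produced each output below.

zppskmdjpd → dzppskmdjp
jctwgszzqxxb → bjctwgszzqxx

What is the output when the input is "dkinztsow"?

wdkinztso

Looking at the pairs, the operation is to move the last character to the front.
On "dkinztsow" that produces "wdkinztso".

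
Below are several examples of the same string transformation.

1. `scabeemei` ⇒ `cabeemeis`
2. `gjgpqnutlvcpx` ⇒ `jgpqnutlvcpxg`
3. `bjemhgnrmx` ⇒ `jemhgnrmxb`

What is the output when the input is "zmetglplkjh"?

metglplkjhz

The pattern: move the first character to the end.
So "zmetglplkjh" becomes "metglplkjhz".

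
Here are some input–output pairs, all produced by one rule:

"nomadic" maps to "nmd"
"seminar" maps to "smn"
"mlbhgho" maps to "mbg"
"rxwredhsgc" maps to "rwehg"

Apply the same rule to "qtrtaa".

The rule is to swap each adjacent pair of characters (1↔2, 3↔4, ...), then keep every other character starting from the second (positions 2nd, 4th, 6th, ...).
"qtrtaa" → "tqtraa" → "qra".

qra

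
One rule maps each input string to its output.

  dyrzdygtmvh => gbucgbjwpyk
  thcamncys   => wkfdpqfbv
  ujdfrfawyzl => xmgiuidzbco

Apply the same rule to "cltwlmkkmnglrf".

fowzopnnpqjoui

Looking at the pairs, the operation is to shift every letter 3 places forward in the alphabet (wrapping around).
For "cltwlmkkmnglrf" the result is "fowzopnnpqjoui".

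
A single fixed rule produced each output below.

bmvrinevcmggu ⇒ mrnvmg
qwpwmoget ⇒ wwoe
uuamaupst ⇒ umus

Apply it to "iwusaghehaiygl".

The rule is to keep every other character starting from the second (positions 2nd, 4th, 6th, ...).
On "iwusaghehaiygl" that produces "wsgeayl".

wsgeayl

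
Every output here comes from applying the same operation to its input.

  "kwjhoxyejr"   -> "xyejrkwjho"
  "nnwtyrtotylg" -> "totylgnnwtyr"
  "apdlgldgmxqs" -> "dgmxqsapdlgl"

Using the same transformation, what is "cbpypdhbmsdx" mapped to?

hbmsdxcbpypd

The rule is to swap the front and back halves of the string.
Applying that to "cbpypdhbmsdx" gives "hbmsdxcbpypd".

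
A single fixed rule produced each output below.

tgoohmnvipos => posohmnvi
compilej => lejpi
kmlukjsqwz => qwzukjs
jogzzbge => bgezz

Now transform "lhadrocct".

cctdro

The pattern: delete the first 3 characters, then move the last 3 characters to the front (rotate right by 3).
For "lhadrocct", step one produces "drocct"; step two turns that into "cctdro".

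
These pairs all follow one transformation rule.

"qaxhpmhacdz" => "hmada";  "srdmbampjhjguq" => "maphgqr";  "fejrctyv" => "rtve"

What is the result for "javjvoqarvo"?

In each case the input is transformed by: keep every other character starting from the second (positions 2nd, 4th, 6th, ...), then move the first character to the end.
For "javjvoqarvo", step one produces "ajoav"; step two turns that into "joava".

joava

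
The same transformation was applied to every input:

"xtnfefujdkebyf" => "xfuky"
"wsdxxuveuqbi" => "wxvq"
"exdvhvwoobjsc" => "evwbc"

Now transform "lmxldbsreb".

The rule is to keep one character in every 3, starting at position 1 (positions 1st, 4th, 7th, ...).
Applying that to "lmxldbsreb" gives "llsb".

llsb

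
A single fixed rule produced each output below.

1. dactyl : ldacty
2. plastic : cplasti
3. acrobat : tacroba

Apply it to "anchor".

rancho

The transformation: move the last character to the front.
"anchor" → "rancho".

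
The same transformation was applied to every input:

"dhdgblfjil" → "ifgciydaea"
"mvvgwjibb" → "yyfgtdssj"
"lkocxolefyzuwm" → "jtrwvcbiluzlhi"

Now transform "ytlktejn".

Looking at the pairs, the operation is to reverse the string, then shift every letter 3 places backward in the alphabet (wrapping around).
On "ytlktejn": the first step gives "njetklty", and the second then gives "kgbqhiqv".

kgbqhiqv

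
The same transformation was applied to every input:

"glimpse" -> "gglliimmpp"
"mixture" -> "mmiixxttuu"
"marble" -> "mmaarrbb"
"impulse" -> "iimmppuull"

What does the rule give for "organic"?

Looking at the pairs, the operation is to delete the last 2 characters, then double every character.
Starting from "organic": after the first operation, "organ"; after the second, "oorrggaann".

oorrggaann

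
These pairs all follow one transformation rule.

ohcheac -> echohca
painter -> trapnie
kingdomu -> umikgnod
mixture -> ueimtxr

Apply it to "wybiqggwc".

gcywibgqw

Each output is the input with this applied: swap each adjacent pair of characters (1↔2, 3↔4, ...), then move the last 2 characters to the front (rotate right by 2).
"wybiqggwc" → "ywibgqwgc" → "gcywibgqw".
(Check on "kingdomu": → "ikgnodum" → "umikgnod" ✓)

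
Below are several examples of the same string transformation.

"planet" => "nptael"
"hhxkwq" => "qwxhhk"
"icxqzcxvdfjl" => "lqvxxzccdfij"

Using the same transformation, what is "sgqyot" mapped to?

In each case the input is transformed by: sort the characters into alphabetical order, then swap the front and back halves of the string.
For "sgqyot" the result is "stygoq".

stygoq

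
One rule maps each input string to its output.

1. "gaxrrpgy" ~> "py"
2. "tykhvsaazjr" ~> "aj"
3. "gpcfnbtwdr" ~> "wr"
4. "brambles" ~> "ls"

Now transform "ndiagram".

The pattern: keep every other character starting from the second (positions 2nd, 4th, 6th, ...), then keep only the last 2 characters.
Applying both steps to "ndiagram": "darm", then "rm".

rm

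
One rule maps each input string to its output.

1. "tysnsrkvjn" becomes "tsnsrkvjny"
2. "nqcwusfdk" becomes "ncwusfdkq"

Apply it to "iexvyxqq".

ixvyxqqe

The pattern: move the first character to the end, then swap the first and last characters.
For "iexvyxqq", step one produces "exvyxqqi"; step two turns that into "ixvyxqqe".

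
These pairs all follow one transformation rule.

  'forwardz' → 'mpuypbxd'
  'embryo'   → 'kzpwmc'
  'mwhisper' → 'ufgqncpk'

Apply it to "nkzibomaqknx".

Each output is the input with this applied: move the first character to the end, then shift every letter 2 places backward in the alphabet (wrapping around).
On "nkzibomaqknx": the first step gives "kzibomaqknxn", and the second then gives "ixgzmkyoilvl".

ixgzmkyoilvl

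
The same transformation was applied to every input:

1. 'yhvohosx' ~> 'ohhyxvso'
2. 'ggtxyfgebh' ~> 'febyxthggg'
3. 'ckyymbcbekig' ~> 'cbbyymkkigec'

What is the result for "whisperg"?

The pattern: sort the characters into reverse alphabetical order, then move the last 3 characters to the front (rotate right by 3).
Working it through for "whisperg": intermediate "wsrpihge", final "hgewsrpi".

hgewsrpi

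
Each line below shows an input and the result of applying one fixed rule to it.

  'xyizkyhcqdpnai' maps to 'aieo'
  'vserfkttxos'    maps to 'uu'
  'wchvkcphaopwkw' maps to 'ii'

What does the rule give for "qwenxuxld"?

The transformation: shift every letter 1 place forward in the alphabet (wrapping around), then keep only the vowels.
Applying that to "qwenxuxld" gives "oe".

oe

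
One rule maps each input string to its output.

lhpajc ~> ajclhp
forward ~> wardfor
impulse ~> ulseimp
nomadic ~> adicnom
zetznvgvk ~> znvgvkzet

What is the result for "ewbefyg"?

efygewb

What's happening: move the first 3 characters to the end (rotate left by 3).
So "ewbefyg" becomes "efygewb".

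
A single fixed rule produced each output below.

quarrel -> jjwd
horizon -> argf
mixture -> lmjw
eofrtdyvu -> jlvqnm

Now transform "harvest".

nwkl

The transformation: shift every letter 8 places backward in the alphabet (wrapping around), then delete the first 3 characters.
Applying both steps to "harvest": "zsjnwkl", then "nwkl".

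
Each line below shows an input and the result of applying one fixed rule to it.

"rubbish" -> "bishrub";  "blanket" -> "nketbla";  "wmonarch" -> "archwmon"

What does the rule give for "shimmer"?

Each output is the input with this applied: move the last character to the front, then move the last 3 characters to the front (rotate right by 3).
For "shimmer", step one produces "rshimme"; step two turns that into "mmershi".

mmershi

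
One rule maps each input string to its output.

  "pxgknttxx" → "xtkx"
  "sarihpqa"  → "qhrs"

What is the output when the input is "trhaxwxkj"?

kwar

The transformation: reverse the string, then keep every other character starting from the second (positions 2nd, 4th, 6th, ...).
On "trhaxwxkj": the first step gives "jkxwxahrt", and the second then gives "kwar".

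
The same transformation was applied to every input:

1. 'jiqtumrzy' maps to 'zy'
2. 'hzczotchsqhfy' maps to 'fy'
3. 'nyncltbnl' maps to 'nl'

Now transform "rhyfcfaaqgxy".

The pattern: keep only the last 2 characters.
"rhyfcfaaqgxy" → "xy".

xy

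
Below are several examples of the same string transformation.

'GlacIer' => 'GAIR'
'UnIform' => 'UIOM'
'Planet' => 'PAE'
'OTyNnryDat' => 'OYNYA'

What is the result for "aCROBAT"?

Looking at the pairs, the operation is to keep every other character starting from the first (positions 1st, 3rd, 5th, ...), then convert every letter to uppercase.
On "aCROBAT": the first step gives "aRBT", and the second then gives "ARBT".

ARBT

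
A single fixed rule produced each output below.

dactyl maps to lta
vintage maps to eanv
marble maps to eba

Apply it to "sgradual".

luag

The rule is to reverse the string, then keep every other character starting from the first (positions 1st, 3rd, 5th, ...).
For "sgradual", step one produces "laudargs"; step two turns that into "luag".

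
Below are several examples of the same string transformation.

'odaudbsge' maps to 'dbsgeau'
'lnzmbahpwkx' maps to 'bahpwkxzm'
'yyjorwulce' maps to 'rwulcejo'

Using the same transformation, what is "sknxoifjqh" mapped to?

In each case the input is transformed by: delete the first 2 characters, then move the first 2 characters to the end (rotate left by 2).
For "sknxoifjqh" the result is "oifjqhnx".

oifjqhnx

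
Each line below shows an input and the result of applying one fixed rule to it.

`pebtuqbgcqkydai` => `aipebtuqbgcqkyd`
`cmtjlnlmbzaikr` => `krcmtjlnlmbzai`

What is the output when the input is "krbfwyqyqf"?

qfkrbfwyqy

The transformation: move the last 2 characters to the front (rotate right by 2).
Doing the same to "krbfwyqyqf": "qfkrbfwyqy".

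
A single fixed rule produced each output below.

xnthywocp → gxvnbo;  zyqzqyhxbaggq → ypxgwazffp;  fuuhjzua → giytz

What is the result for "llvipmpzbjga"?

Rule — shift every letter 1 place backward in the alphabet (wrapping around), then delete the first 3 characters.
On "llvipmpzbjga" that produces "holoyaifz".

holoyaifz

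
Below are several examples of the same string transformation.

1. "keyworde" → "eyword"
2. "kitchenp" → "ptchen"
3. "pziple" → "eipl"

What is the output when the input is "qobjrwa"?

abjrw

The pattern: delete the first 2 characters, then move the last character to the front.
For "qobjrwa", step one produces "bjrwa"; step two turns that into "abjrw".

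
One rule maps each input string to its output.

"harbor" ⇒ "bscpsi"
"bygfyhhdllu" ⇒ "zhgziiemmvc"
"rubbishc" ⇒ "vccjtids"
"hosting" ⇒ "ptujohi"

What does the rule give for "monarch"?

pobsdin

The pattern: shift every letter 1 place forward in the alphabet (wrapping around), then move the first character to the end.
On "monarch" that produces "pobsdin".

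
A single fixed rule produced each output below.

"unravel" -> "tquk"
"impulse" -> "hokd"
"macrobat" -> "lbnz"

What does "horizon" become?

Looking at the pairs, the operation is to keep every other character starting from the first (positions 1st, 3rd, 5th, ...), then shift every letter 1 place backward in the alphabet (wrapping around).
Working it through for "horizon": intermediate "hrzn", final "gqym".
(Check on "macrobat": → "mcoa" → "lbnz" ✓)

gqym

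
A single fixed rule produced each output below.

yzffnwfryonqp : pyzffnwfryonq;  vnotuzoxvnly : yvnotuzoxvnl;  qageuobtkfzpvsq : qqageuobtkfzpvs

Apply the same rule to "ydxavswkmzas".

sydxavswkmza

Rule — move the last character to the front.
Doing the same to "ydxavswkmzas": "sydxavswkmza".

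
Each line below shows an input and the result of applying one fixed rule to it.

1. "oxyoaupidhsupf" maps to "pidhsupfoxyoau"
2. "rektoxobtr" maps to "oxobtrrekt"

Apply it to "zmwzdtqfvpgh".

What's happening: move the last character to the front, then swap the front and back halves of the string.
For "zmwzdtqfvpgh", step one produces "hzmwzdtqfvpg"; step two turns that into "tqfvpghzmwzd".

tqfvpghzmwzd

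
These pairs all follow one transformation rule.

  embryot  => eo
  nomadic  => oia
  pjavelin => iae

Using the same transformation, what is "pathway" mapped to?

The pattern: take characters alternately from the front and the back (1st, last, 2nd, 2nd-last, ...), then keep only the vowels.
For "pathway", step one produces "pyaatwh"; step two turns that into "aa".
(Check on "pjavelin": → "pnjialve" → "iae" ✓)

aa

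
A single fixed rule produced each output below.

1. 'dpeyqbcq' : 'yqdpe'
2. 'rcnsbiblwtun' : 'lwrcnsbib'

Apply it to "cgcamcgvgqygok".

The transformation: delete the last 3 characters, then move the last 2 characters to the front (rotate right by 2).
Working it through for "cgcamcgvgqygok": intermediate "cgcamcgvgqy", final "qycgcamcgvg".

qycgcamcgvg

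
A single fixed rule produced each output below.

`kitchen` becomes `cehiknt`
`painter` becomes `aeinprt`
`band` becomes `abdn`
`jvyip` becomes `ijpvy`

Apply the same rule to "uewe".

eeuw

What's happening: sort the characters into alphabetical order.
For "uewe" the result is "eeuw".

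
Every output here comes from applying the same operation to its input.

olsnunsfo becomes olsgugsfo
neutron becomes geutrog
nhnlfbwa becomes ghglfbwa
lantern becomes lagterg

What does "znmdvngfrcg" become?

Looking at the pairs, the operation is to replace every "n" with "g".
Doing the same to "znmdvngfrcg": "zgmdvggfrcg".

zgmdvggfrcg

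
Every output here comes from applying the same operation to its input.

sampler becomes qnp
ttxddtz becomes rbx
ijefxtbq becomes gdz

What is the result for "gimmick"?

eki

Each output is the input with this applied: keep one character in every 3, starting at position 1 (positions 1st, 4th, 7th, ...), then shift every letter 2 places backward in the alphabet (wrapping around).
Starting from "gimmick": after the first operation, "gmk"; after the second, "eki".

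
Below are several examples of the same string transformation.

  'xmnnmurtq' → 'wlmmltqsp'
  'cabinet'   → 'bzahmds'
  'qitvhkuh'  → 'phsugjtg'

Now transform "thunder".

sgtmcdq

The pattern: shift every letter 1 place backward in the alphabet (wrapping around).
Doing the same to "thunder": "sgtmcdq".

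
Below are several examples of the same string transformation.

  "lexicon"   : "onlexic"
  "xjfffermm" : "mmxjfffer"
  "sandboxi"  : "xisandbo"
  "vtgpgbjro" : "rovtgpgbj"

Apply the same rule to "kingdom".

The rule is to move the last 2 characters to the front (rotate right by 2).
"kingdom" → "omkingd".

omkingd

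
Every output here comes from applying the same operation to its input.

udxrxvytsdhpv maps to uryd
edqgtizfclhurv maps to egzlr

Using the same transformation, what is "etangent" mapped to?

enn

Each output is the input with this applied: move the last character to the front, then keep one character in every 3, starting at position 2 (positions 2nd, 5th, 8th, ...).
Starting from "etangent": after the first operation, "tetangen"; after the second, "enn".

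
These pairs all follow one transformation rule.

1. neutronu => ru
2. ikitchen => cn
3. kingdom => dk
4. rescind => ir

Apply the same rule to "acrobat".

The pattern: move the first 2 characters to the end (rotate left by 2), then keep one character in every 3, starting at position 3 (positions 3rd, 6th, 9th, ...).
On "acrobat": the first step gives "robatac", and the second then gives "ba".

ba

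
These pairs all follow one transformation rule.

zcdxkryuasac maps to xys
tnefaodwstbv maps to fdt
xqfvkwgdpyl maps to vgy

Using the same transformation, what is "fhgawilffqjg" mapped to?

Each output is the input with this applied: delete the first 3 characters, then keep one character in every 3, starting at position 1 (positions 1st, 4th, 7th, ...).
Working it through for "fhgawilffqjg": intermediate "awilffqjg", final "alq".

alq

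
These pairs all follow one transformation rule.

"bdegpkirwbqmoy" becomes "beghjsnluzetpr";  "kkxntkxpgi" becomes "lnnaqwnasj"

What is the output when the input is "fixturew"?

Rule — move the last character to the front, then shift every letter 3 places forward in the alphabet (wrapping around).
For "fixturew" the result is "zilawxuh".

zilawxuh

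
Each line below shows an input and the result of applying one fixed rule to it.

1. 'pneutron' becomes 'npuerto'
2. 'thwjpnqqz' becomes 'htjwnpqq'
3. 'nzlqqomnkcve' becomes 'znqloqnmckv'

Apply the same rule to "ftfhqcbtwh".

tfhfcqtbw

Rule — delete the last character, then swap each adjacent pair of characters (1↔2, 3↔4, ...).
On "ftfhqcbtwh": the first step gives "ftfhqcbtw", and the second then gives "tfhfcqtbw".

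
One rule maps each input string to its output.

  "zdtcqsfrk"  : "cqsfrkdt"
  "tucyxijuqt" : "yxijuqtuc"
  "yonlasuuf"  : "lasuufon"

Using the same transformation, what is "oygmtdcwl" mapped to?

What's happening: delete the first character, then move the first 2 characters to the end (rotate left by 2).
Working it through for "oygmtdcwl": intermediate "ygmtdcwl", final "mtdcwlyg".

mtdcwlyg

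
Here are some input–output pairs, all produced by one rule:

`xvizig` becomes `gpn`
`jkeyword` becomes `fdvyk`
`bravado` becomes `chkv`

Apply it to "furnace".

uhjl

Each output is the input with this applied: delete the first 3 characters, then shift every letter 7 places forward in the alphabet (wrapping around).
Applying both steps to "furnace": "nace", then "uhjl".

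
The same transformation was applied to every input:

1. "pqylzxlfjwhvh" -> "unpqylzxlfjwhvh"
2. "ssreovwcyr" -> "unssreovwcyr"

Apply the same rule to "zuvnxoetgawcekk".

unzuvnxoetgawcekk

Looking at the pairs, the operation is to prepend "un".
Applying that to "zuvnxoetgawcekk" gives "unzuvnxoetgawcekk".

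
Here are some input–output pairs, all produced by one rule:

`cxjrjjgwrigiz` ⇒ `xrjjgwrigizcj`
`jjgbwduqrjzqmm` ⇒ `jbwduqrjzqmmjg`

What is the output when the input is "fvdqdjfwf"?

The rule is to move the first 2 characters to the end (rotate left by 2), then swap the first and last characters.
Working it through for "fvdqdjfwf": intermediate "dqdjfwffv", final "vqdjfwffd".

vqdjfwffd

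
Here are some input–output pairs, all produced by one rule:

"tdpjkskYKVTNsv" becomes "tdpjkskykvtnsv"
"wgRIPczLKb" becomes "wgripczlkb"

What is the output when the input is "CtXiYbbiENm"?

The pattern: convert every letter to lowercase.
"CtXiYbbiENm" → "ctxiybbienm".

ctxiybbienm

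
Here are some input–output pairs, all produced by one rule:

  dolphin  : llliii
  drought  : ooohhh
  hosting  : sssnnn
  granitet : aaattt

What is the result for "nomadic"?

mmmiii

In each case the input is transformed by: keep one character in every 3, starting at position 3 (positions 3rd, 6th, 9th, ...), then repeat every character 3 times.
Applying that to "nomadic" gives "mmmiii".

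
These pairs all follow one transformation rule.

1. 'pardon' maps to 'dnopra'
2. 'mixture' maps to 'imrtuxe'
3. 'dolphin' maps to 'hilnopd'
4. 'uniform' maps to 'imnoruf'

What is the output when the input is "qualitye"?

The rule is to sort the characters into alphabetical order, then move the first character to the end.
On "qualitye": the first step gives "aeilqtuy", and the second then gives "eilqtuya".

eilqtuya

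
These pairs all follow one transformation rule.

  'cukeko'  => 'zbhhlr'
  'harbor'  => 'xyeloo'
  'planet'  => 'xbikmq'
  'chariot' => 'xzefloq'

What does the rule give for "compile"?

zbfijlm

The rule is to sort the characters into alphabetical order, then shift every letter 3 places backward in the alphabet (wrapping around).
For "compile", step one produces "ceilmop"; step two turns that into "zbfijlm".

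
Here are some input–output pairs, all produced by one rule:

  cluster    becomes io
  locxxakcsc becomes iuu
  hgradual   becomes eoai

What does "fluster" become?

io

Each output is the input with this applied: shift every letter 3 places backward in the alphabet (wrapping around), then keep only the vowels.
On "fluster": the first step gives "cirpqbo", and the second then gives "io".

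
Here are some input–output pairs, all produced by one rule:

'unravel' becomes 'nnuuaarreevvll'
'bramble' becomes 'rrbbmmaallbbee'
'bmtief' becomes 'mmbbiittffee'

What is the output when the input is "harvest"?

Rule — swap each adjacent pair of characters (1↔2, 3↔4, ...), then double every character.
On "harvest": the first step gives "ahvrset", and the second then gives "aahhvvrrsseett".
(Check on "bmtief": → "mbitfe" → "mmbbiittffee" ✓)

aahhvvrrsseett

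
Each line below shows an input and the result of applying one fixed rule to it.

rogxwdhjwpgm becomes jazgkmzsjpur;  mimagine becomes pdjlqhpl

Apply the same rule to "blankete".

Each output is the input with this applied: shift every letter 3 places forward in the alphabet (wrapping around), then move the first 2 characters to the end (rotate left by 2).
On "blankete": the first step gives "eodqnhwh", and the second then gives "dqnhwheo".

dqnhwheo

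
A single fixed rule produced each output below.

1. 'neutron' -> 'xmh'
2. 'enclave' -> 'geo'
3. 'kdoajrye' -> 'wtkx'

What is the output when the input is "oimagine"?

btbx

Each output is the input with this applied: shift every letter 7 places backward in the alphabet (wrapping around), then keep every other character starting from the second (positions 2nd, 4th, 6th, ...).
"oimagine" → "hbftzbgx" → "btbx".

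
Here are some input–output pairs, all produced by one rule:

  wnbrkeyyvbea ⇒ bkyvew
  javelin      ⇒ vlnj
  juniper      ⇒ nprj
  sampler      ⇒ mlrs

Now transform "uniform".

The rule is to keep every other character starting from the first (positions 1st, 3rd, 5th, ...), then move the first character to the end.
For "uniform", step one produces "uiom"; step two turns that into "iomu".

iomu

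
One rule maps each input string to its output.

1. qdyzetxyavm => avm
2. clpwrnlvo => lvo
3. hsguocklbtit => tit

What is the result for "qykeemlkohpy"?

Looking at the pairs, the operation is to keep only the last 3 characters.
Applying that to "qykeemlkohpy" gives "hpy".

hpy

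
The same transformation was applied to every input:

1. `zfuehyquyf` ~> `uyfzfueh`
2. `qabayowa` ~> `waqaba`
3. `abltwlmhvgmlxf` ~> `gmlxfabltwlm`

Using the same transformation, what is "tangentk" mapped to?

tktang

In each case the input is transformed by: swap the front and back halves of the string, then delete the first 2 characters.
Starting from "tangentk": after the first operation, "entktang"; after the second, "tktang".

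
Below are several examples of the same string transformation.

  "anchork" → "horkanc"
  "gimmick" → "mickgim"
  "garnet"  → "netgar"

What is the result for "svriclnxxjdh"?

iclnxxjdhsvr

The pattern: move the first 3 characters to the end (rotate left by 3).
So "svriclnxxjdh" becomes "iclnxxjdhsvr".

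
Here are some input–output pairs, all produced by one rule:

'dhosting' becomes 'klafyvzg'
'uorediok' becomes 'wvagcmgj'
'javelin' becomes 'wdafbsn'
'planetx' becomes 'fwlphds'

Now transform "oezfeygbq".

xwqytigwr

Looking at the pairs, the operation is to shift every letter 8 places backward in the alphabet (wrapping around), then move the first 3 characters to the end (rotate left by 3).
Applying both steps to "oezfeygbq": "gwrxwqyti", then "xwqytigwr".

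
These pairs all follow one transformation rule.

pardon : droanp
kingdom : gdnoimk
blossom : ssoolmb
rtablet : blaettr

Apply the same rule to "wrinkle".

nkilrew

Looking at the pairs, the operation is to take characters alternately from the front and the back (1st, last, 2nd, 2nd-last, ...), then reverse the string.
"wrinkle" → "werlikn" → "nkilrew".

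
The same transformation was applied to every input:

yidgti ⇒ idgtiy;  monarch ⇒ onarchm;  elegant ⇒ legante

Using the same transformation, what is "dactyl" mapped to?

actyld

What's happening: move the first character to the end.
Doing the same to "dactyl": "actyld".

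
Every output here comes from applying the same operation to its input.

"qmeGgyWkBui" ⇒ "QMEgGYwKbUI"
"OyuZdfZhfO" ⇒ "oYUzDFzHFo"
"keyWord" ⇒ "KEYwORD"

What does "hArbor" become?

HaRBOR

Rule — flip the case of every letter.
Applying that to "hArbor" gives "HaRBOR".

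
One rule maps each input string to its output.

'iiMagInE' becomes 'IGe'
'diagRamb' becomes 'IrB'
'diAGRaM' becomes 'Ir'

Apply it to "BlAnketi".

The pattern: flip the case of every letter, then keep one character in every 3, starting at position 2 (positions 2nd, 5th, 8th, ...).
Applying both steps to "BlAnketi": "bLaNKETI", then "LKI".
(Check on "diAGRaM": → "DIagrAm" → "Ir" ✓)

LKI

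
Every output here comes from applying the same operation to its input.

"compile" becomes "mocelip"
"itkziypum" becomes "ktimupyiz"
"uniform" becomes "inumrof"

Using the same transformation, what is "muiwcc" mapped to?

The transformation: reverse the string, then move the last 3 characters to the front (rotate right by 3).
"muiwcc" → "ccwium" → "iumccw".

iumccw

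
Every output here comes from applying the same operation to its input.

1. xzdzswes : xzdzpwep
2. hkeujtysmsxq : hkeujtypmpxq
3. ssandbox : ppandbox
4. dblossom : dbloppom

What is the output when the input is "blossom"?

bloppom

Rule — replace every "s" with "p".
Doing the same to "blossom": "bloppom".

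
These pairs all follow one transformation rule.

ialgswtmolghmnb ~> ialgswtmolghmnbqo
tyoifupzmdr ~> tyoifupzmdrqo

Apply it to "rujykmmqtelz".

rujykmmqtelzqo

In each case the input is transformed by: append "qo".
On "rujykmmqtelz" that produces "rujykmmqtelzqo".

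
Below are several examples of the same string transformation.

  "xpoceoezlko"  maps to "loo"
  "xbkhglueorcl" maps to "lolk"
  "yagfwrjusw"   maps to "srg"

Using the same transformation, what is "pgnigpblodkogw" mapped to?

The rule is to keep one character in every 3, starting at position 3 (positions 3rd, 6th, 9th, ...), then reverse the string.
Doing the same to "pgnigpblodkogw": "oopn".
(Check on "xpoceoezlko": → "ool" → "loo" ✓)

oopn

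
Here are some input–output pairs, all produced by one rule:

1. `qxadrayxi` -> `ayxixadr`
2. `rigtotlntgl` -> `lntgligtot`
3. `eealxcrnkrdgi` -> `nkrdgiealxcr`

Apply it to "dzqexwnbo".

What's happening: delete the first character, then swap the front and back halves of the string.
"dzqexwnbo" → "wnbozqex".

wnbozqex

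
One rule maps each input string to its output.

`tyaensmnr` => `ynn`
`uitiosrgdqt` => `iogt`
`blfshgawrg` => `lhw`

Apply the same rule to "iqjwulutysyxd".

quty

Each output is the input with this applied: keep one character in every 3, starting at position 2 (positions 2nd, 5th, 8th, ...).
On "iqjwulutysyxd" that produces "quty".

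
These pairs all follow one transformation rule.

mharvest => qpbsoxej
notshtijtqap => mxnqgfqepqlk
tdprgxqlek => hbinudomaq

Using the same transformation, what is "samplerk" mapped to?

In each case the input is transformed by: reverse the string, then shift every letter 3 places backward in the alphabet (wrapping around).
Working it through for "samplerk": intermediate "krelpmas", final "hobimjxp".
(Check on "mharvest": → "tsevrahm" → "qpbsoxej" ✓)

hobimjxp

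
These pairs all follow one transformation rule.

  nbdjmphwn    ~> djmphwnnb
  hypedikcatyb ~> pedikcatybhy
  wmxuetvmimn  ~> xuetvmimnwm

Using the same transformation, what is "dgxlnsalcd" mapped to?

xlnsalcddg

Each output is the input with this applied: move the first 2 characters to the end (rotate left by 2).
For "dgxlnsalcd" the result is "xlnsalcddg".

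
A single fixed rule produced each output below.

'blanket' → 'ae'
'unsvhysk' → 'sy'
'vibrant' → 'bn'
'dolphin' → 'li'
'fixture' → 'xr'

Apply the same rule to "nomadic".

mi

Looking at the pairs, the operation is to keep one character in every 3, starting at position 3 (positions 3rd, 6th, 9th, ...).
So "nomadic" becomes "mi".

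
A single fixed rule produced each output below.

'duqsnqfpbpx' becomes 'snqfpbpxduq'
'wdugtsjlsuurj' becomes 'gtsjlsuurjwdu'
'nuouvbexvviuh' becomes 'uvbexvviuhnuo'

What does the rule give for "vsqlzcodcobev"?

lzcodcobevvsq

In each case the input is transformed by: move the first 3 characters to the end (rotate left by 3).
On "vsqlzcodcobev" that produces "lzcodcobevvsq".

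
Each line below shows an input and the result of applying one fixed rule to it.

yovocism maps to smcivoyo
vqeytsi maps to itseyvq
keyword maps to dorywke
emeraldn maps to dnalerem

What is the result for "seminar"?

rnamise

The pattern: swap each adjacent pair of characters (1↔2, 3↔4, ...), then reverse the string.
Applying that to "seminar" gives "rnamise".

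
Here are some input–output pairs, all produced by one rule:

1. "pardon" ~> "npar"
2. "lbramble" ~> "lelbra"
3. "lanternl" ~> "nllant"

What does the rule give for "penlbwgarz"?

arzpenlb

Looking at the pairs, the operation is to swap the front and back halves of the string, then delete the first 2 characters.
"penlbwgarz" → "wgarzpenlb" → "arzpenlb".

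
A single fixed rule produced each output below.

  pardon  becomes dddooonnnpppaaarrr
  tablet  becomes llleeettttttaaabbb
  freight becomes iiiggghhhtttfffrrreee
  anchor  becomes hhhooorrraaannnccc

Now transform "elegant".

The rule is to move the first 3 characters to the end (rotate left by 3), then repeat every character 3 times.
Working it through for "elegant": intermediate "gantele", final "gggaaannnttteeellleee".

gggaaannnttteeellleee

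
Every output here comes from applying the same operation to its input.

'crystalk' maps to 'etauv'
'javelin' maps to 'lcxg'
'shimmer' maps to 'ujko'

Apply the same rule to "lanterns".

ncpvg

What's happening: shift every letter 2 places forward in the alphabet (wrapping around), then delete the last 3 characters.
For "lanterns", step one produces "ncpvgtpu"; step two turns that into "ncpvg".
(Check on "crystalk": → "etauvcnm" → "etauv" ✓)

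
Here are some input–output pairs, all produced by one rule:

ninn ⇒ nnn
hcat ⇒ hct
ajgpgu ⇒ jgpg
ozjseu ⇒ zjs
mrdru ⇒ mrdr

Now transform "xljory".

The rule is to remove every vowel.
On "xljory" that produces "xljry".

xljry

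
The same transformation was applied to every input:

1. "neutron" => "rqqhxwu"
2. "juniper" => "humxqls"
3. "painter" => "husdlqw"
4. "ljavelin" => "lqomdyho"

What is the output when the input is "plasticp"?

Each output is the input with this applied: shift every letter 3 places forward in the alphabet (wrapping around), then move the last 2 characters to the front (rotate right by 2).
Applying both steps to "plasticp": "sodvwlfs", then "fssodvwl".
(Check on "painter": → "sdlqwhu" → "husdlqw" ✓)

fssodvwl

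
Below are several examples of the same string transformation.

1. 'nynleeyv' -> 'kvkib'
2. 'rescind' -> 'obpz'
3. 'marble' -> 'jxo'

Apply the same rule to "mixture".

jfuq

The pattern: shift every letter 3 places backward in the alphabet (wrapping around), then delete the last 3 characters.
"mixture" → "jfuqrob" → "jfuq".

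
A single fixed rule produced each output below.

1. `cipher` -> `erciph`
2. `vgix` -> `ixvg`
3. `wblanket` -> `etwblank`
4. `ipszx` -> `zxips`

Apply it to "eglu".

Looking at the pairs, the operation is to move the last 2 characters to the front (rotate right by 2).
On "eglu" that produces "lueg".

lueg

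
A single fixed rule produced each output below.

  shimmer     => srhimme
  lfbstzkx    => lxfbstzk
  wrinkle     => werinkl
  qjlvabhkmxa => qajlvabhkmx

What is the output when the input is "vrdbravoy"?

vyrdbravo

What's happening: swap the first and last characters, then move the last character to the front.
Working it through for "vrdbravoy": intermediate "yrdbravov", final "vyrdbravo".
(Check on "wrinkle": → "erinklw" → "werinkl" ✓)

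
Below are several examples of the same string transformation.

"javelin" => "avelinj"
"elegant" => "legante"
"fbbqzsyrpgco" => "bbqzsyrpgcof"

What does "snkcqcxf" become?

In each case the input is transformed by: move the first character to the end.
So "snkcqcxf" becomes "nkcqcxfs".

nkcqcxfs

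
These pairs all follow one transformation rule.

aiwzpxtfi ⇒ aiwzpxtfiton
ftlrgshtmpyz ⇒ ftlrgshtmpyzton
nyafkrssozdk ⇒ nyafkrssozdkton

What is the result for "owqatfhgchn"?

Looking at the pairs, the operation is to append "ton".
Applying that to "owqatfhgchn" gives "owqatfhgchnton".

owqatfhgchnton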